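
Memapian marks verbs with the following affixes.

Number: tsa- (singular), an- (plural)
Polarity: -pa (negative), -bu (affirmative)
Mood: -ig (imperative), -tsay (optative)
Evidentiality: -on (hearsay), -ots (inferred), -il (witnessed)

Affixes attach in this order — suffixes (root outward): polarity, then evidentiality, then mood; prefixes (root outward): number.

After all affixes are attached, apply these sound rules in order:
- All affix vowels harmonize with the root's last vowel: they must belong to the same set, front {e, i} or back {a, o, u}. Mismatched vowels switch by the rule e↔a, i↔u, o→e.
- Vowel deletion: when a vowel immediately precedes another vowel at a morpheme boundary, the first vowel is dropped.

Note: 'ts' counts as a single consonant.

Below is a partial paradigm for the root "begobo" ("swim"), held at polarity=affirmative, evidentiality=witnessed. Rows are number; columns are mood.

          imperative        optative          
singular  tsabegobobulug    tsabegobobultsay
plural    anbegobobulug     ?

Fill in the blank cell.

anbegobobultsay

Attach polarity affirmative -bu → begobobu.
Attach number plural an- → anbegobobu.
Attach evidentiality witnessed -il → anbegobobuil.
Attach mood optative -tsay → anbegobobuiltsay.
Apply vowel harmony: anbegobobuiltsay → anbegobobuultsay.
Apply vowel deletion: anbegobobuultsay → anbegobobultsay.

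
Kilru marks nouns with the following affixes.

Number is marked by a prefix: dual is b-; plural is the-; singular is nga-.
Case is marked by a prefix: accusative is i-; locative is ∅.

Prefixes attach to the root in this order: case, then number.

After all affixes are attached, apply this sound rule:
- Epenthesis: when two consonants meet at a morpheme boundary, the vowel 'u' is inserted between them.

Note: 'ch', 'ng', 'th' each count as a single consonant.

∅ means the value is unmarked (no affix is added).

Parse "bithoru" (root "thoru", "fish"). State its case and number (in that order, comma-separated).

accusative, dual

Segment: b-i-thoru.
case: i- → accusative.
number: b- → dual.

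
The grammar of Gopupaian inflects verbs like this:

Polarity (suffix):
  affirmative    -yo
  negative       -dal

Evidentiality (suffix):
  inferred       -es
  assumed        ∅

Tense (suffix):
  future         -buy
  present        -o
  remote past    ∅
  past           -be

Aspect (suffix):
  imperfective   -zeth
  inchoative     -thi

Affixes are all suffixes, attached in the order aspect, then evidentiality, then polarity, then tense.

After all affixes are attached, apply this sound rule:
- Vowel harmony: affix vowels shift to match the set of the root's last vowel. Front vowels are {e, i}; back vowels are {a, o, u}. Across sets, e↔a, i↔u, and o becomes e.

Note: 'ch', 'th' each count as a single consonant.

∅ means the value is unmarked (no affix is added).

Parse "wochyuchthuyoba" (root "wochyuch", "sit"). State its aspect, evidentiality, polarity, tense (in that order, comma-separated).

Segment: wochyuch-thi-yo-be.
aspect: -thi → inchoative.
evidentiality: ∅ → assumed.
polarity: -yo → affirmative.
tense: -be → past.

inchoative, assumed, affirmative, past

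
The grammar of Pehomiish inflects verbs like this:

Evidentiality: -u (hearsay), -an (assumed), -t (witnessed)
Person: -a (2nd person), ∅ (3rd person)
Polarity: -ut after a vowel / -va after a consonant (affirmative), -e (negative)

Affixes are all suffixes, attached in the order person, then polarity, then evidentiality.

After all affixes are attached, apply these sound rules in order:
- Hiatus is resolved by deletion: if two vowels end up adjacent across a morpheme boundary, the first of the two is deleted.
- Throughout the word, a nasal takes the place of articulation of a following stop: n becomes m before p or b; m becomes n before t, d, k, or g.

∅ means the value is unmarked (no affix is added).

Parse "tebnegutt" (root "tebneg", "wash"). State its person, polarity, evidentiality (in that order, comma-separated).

Segment: tebneg-a-ut-t.
person: -a → 2nd person.
polarity: -ut/va → affirmative.
evidentiality: -t → witnessed.

2nd person, affirmative, witnessed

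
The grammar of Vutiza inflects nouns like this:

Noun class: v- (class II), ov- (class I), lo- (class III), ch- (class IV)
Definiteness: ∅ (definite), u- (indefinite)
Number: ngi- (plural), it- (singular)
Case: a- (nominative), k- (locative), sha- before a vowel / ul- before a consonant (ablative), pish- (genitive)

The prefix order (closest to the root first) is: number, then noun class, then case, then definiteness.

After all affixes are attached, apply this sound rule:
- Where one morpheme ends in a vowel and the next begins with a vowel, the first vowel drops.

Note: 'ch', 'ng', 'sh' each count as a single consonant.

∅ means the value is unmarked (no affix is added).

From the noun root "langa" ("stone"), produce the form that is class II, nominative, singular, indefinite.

avitlanga

Attach number singular it- → itlanga.
Attach noun class class II v- → vitlanga.
Attach case nominative a- → avitlanga.
Attach definiteness indefinite u- → uavitlanga.
Apply vowel deletion: uavitlanga → avitlanga.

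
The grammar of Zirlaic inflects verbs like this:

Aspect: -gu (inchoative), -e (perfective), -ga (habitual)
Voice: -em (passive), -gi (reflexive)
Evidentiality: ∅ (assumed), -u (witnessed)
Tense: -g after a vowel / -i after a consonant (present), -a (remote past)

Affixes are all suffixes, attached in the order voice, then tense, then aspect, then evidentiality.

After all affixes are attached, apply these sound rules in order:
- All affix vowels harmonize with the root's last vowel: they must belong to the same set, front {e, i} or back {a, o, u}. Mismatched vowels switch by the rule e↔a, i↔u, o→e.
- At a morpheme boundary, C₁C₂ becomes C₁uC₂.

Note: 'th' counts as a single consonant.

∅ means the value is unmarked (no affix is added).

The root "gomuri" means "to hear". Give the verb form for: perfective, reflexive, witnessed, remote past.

gomurigieei

Attach voice reflexive -gi → gomurigi.
Attach tense remote past -a → gomurigia.
Attach aspect perfective -e → gomurigiae.
Attach evidentiality witnessed -u → gomurigiaeu.
Apply vowel harmony: gomurigiaeu → gomurigieei.
Epenthesis: no change.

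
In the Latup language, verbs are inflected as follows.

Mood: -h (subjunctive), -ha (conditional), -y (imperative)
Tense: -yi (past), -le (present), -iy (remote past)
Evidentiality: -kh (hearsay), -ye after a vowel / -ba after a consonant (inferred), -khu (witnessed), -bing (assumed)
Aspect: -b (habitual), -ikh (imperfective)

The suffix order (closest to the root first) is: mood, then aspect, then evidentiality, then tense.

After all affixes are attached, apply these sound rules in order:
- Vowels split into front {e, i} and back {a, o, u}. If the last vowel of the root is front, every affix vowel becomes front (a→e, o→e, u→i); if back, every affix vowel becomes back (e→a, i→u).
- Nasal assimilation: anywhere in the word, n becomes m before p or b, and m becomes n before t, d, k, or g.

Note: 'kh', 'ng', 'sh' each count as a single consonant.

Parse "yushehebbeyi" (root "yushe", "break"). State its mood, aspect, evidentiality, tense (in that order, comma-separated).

conditional, habitual, inferred, past

Segment: yushe-ha-b-ba-yi.
mood: -ha → conditional.
aspect: -b → habitual.
evidentiality: -ye/ba → inferred.
tense: -yi → past.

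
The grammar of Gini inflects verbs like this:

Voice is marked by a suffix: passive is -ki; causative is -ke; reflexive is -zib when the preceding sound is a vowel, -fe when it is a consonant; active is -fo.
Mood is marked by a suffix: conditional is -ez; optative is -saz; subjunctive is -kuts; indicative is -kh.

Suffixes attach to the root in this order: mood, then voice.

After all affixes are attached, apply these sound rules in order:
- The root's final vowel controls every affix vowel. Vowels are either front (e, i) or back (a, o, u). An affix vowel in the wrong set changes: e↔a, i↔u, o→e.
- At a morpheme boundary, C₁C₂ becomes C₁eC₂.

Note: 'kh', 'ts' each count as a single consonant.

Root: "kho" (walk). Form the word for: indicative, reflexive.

khokhefa

Attach mood indicative -kh → khokh.
Attach voice reflexive -fe (after consonant 'kh') → khokhfe.
Apply vowel harmony: khokhfe → khokhfa.
Apply epenthesis: khokhfa → khokhefa.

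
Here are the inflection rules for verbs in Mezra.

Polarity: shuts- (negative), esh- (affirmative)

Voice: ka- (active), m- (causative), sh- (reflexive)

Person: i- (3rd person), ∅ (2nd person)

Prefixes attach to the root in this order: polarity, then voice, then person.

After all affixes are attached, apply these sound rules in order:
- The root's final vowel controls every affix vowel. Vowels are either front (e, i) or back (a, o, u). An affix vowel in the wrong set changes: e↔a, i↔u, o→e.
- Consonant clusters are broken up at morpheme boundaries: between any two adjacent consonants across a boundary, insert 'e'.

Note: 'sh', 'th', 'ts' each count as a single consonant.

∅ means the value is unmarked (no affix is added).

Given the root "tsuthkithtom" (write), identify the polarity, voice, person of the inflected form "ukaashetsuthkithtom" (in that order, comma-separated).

affirmative, active, 3rd person

Segment: i-ka-esh-tsuthkithtom.
polarity: esh- → affirmative.
voice: ka- → active.
person: i- → 3rd person.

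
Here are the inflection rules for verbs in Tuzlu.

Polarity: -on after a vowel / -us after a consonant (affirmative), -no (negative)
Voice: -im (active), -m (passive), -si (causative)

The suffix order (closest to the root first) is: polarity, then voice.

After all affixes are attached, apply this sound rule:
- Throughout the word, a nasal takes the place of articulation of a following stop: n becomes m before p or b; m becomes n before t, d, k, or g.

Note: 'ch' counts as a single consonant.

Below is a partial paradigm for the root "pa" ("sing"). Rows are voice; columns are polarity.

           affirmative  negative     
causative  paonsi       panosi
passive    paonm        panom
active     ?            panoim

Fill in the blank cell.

Attach polarity affirmative -on (after vowel 'a') → paon.
Attach voice active -im → paonim.
Nasal assimilation: no change.

paonim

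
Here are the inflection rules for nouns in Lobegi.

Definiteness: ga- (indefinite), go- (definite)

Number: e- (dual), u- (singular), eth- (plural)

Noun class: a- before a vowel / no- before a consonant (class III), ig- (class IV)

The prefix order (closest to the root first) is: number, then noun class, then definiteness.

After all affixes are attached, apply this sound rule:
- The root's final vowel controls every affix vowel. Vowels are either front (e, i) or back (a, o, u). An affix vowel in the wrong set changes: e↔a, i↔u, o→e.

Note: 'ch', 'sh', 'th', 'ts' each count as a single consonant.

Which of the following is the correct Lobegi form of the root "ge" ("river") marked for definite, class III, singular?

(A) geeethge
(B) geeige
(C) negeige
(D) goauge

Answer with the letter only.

B

Attach number singular u- → uge.
Attach noun class class III a- (before vowel 'u') → auge.
Attach definiteness definite go- → goauge.
Apply vowel harmony: goauge → geeige.
So the correct form is geeige, option (B).
(C) negeige is wrong: it has the affixes in the wrong order.
(A) geeethge is wrong: it uses plural instead of singular for number.
(D) goauge is wrong: it fails to apply the sound rule(s).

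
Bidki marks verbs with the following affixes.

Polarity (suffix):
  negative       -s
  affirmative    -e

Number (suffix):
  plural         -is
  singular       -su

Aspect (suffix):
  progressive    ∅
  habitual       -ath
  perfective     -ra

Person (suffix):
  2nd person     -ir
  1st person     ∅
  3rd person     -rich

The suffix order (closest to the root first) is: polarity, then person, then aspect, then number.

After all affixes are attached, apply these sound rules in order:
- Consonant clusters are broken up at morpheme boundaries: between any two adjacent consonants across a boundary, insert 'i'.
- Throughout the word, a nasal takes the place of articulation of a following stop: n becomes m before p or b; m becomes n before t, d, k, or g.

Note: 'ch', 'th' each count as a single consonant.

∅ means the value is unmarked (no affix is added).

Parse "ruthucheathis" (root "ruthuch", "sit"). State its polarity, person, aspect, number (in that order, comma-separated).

affirmative, 1st person, habitual, plural

Segment: ruthuch-e-ath-is.
polarity: -e → affirmative.
person: ∅ → 1st person.
aspect: -ath → habitual.
number: -is → plural.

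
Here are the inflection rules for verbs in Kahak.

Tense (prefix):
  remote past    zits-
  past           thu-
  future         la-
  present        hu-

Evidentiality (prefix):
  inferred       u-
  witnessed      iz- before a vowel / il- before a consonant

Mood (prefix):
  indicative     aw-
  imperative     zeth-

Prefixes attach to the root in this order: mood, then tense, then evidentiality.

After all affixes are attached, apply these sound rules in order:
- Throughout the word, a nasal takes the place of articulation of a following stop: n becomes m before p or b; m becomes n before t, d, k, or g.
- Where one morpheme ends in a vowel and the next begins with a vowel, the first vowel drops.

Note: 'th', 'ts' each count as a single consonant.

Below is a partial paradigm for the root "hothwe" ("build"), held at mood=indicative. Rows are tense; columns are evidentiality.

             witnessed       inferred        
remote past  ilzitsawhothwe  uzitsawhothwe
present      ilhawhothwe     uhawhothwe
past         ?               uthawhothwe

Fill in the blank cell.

Attach mood indicative aw- → awhothwe.
Attach tense past thu- → thuawhothwe.
Attach evidentiality witnessed il- (before consonant 'th') → ilthuawhothwe.
Nasal assimilation: no change.
Apply vowel deletion: ilthuawhothwe → ilthawhothwe.

ilthawhothwe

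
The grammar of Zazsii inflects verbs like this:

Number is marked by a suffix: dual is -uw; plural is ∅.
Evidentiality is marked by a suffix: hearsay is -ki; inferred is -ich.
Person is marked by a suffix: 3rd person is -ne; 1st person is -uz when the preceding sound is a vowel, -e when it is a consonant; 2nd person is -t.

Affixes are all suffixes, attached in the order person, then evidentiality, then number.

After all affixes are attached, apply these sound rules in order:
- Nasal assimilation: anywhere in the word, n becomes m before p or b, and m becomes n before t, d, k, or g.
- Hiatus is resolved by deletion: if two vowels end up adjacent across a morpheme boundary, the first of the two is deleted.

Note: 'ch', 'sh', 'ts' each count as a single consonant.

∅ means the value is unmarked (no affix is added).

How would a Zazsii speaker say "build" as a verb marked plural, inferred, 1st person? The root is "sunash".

sunashich

Attach person 1st person -e (after consonant 'sh') → sunashe.
Attach evidentiality inferred -ich → sunasheich.
number = plural: zero marking, form stays sunasheich.
Nasal assimilation: no change.
Apply vowel deletion: sunasheich → sunashich.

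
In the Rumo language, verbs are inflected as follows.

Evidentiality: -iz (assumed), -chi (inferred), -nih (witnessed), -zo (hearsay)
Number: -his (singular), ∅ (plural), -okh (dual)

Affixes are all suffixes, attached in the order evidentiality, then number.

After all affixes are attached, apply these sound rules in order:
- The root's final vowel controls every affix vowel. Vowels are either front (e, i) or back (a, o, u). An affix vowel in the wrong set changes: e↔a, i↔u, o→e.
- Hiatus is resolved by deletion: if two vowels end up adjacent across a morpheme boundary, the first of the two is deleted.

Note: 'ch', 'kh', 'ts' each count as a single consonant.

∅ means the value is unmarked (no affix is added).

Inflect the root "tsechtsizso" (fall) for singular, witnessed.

tsechtsizsonuhhus

Attach evidentiality witnessed -nih → tsechtsizsonih.
Attach number singular -his → tsechtsizsonihhis.
Apply vowel harmony: tsechtsizsonihhis → tsechtsizsonuhhus.
Vowel deletion: no change.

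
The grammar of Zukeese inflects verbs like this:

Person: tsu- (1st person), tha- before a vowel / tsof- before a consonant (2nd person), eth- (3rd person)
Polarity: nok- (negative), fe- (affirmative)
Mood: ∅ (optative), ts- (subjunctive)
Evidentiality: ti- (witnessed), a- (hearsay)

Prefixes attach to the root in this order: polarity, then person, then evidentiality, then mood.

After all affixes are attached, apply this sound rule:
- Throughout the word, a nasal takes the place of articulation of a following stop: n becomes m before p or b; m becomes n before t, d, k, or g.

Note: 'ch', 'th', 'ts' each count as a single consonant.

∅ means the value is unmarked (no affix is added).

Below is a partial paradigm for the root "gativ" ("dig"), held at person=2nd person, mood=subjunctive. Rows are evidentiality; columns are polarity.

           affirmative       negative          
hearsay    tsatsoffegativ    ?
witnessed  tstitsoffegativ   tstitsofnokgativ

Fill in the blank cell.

Attach polarity negative nok- → nokgativ.
Attach person 2nd person tsof- (before consonant 'n') → tsofnokgativ.
Attach evidentiality hearsay a- → atsofnokgativ.
Attach mood subjunctive ts- → tsatsofnokgativ.
Nasal assimilation: no change.

tsatsofnokgativ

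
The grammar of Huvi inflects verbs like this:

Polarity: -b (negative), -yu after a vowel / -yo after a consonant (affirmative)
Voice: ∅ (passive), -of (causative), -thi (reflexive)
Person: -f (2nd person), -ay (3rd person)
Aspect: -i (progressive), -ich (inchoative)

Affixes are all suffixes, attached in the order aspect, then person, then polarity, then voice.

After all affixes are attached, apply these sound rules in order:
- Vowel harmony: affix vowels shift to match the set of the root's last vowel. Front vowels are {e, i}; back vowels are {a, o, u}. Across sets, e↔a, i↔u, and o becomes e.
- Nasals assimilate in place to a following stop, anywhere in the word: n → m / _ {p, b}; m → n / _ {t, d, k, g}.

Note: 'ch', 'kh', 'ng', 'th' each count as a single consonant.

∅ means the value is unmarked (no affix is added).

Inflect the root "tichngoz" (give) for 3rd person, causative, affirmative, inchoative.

tichngozuchayyoof

Attach aspect inchoative -ich → tichngozich.
Attach person 3rd person -ay → tichngozichay.
Attach polarity affirmative -yo (after consonant 'y') → tichngozichayyo.
Attach voice causative -of → tichngozichayyoof.
Apply vowel harmony: tichngozichayyoof → tichngozuchayyoof.
Nasal assimilation: no change.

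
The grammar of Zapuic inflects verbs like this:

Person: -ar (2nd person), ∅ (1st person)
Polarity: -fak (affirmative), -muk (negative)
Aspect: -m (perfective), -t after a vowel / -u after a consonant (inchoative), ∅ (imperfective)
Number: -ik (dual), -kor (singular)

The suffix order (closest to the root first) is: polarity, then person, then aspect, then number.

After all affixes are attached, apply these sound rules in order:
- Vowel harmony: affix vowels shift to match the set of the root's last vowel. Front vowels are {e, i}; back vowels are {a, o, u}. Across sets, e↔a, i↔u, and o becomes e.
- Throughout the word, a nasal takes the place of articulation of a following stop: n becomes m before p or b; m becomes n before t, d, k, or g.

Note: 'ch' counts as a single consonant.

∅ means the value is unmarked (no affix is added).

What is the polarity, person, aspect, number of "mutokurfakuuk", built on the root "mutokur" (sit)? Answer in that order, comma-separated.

Segment: mutokur-fak-u-ik.
polarity: -fak → affirmative.
person: ∅ → 1st person.
aspect: -t/u → inchoative.
number: -ik → dual.

affirmative, 1st person, inchoative, dual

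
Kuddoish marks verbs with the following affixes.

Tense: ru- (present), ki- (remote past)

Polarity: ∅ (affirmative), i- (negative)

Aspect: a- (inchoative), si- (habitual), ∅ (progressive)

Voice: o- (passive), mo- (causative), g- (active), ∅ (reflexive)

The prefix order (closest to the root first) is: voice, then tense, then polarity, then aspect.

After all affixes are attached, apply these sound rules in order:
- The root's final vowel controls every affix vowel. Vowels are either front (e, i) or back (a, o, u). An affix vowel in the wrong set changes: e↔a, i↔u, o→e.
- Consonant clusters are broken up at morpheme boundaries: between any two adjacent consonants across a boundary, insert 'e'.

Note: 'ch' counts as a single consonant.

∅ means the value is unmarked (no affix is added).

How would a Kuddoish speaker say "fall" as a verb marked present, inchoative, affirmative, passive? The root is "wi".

eriewi

Attach voice passive o- → owi.
Attach tense present ru- → ruowi.
polarity = affirmative: zero marking, form stays ruowi.
Attach aspect inchoative a- → aruowi.
Apply vowel harmony: aruowi → eriewi.
Epenthesis: no change.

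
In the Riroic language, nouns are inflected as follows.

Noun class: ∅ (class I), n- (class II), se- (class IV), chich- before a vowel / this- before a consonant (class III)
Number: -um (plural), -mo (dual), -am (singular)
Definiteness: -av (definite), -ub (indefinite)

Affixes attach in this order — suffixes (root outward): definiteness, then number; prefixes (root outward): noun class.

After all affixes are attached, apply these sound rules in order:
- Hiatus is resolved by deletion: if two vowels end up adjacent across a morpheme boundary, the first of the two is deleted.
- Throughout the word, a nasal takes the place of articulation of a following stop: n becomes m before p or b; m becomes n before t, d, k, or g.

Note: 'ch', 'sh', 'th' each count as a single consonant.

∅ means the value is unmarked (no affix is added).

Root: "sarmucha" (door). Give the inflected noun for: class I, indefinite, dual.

sarmuchubmo

noun class = class I: zero marking, form stays sarmucha.
Attach definiteness indefinite -ub → sarmuchaub.
Attach number dual -mo → sarmuchaubmo.
Apply vowel deletion: sarmuchaubmo → sarmuchubmo.
Nasal assimilation: no change.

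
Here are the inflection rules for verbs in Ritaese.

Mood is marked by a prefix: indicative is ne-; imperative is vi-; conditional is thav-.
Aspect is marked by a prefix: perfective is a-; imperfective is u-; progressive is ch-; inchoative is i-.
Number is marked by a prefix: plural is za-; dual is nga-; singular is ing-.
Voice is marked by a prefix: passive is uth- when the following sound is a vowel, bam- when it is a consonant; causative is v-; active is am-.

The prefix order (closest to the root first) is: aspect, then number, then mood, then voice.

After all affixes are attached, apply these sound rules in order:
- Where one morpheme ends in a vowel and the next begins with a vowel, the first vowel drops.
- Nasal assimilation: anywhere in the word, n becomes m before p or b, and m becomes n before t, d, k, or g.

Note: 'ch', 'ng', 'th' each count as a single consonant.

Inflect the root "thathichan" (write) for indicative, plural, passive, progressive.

bamnezachthathichan

Attach aspect progressive ch- → chthathichan.
Attach number plural za- → zachthathichan.
Attach mood indicative ne- → nezachthathichan.
Attach voice passive bam- (before consonant 'n') → bamnezachthathichan.
Vowel deletion: no change.
Nasal assimilation: no change.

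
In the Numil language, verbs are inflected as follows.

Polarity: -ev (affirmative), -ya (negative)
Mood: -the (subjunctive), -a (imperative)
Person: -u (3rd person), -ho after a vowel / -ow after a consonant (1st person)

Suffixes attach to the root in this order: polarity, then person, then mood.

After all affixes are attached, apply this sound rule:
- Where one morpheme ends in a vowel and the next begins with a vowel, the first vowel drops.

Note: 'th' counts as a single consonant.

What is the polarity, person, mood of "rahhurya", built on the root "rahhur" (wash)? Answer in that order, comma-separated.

negative, 3rd person, imperative

Segment: rahhur-ya-u-a.
polarity: -ya → negative.
person: -u → 3rd person.
mood: -a → imperative.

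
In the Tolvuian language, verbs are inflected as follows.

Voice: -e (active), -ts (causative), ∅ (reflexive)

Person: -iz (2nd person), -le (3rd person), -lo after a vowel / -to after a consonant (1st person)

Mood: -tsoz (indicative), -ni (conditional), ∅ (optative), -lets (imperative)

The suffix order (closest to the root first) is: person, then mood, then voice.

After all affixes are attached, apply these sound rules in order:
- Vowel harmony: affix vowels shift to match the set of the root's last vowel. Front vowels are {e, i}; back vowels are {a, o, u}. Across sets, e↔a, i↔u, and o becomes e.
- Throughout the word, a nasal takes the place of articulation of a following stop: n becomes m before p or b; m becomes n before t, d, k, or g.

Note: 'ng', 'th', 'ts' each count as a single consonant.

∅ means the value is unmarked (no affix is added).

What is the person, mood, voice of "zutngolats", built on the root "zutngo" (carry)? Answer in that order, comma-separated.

Segment: zutngo-le-ts.
person: -le → 3rd person.
mood: ∅ → optative.
voice: -ts → causative.

3rd person, optative, causative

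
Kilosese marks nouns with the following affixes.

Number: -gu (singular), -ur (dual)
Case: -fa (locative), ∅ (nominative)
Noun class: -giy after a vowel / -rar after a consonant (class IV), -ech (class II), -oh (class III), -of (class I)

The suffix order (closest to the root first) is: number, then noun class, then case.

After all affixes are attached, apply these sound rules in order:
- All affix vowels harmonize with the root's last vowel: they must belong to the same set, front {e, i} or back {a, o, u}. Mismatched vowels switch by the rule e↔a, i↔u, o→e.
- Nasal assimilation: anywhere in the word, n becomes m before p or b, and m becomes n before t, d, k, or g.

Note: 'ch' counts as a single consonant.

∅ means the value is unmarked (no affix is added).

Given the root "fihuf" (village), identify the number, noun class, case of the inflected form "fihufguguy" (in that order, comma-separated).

Segment: fihuf-gu-giy.
number: -gu → singular.
noun class: -giy/rar → class IV.
case: ∅ → nominative.

singular, class IV, nominative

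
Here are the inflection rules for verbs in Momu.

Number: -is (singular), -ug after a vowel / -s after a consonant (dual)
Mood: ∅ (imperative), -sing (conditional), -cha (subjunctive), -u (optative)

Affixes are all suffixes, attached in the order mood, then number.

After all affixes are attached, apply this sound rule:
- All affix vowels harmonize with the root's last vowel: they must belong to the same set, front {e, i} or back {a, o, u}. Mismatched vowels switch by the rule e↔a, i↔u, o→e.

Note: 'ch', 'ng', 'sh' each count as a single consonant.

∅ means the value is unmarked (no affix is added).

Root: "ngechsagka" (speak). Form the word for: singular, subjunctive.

Attach mood subjunctive -cha → ngechsagkacha.
Attach number singular -is → ngechsagkachais.
Apply vowel harmony: ngechsagkachais → ngechsagkachaus.

ngechsagkachaus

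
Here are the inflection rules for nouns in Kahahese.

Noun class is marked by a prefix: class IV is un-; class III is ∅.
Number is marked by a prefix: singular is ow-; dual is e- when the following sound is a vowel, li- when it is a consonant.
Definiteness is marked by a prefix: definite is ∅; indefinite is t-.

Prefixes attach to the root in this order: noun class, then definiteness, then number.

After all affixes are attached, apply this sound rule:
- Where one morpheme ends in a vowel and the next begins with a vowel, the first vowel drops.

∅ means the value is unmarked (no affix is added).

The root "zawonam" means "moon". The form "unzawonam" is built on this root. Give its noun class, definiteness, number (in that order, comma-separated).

class IV, definite, dual

Segment: e-un-zawonam.
noun class: un- → class IV.
definiteness: ∅ → definite.
number: e/li- → dual.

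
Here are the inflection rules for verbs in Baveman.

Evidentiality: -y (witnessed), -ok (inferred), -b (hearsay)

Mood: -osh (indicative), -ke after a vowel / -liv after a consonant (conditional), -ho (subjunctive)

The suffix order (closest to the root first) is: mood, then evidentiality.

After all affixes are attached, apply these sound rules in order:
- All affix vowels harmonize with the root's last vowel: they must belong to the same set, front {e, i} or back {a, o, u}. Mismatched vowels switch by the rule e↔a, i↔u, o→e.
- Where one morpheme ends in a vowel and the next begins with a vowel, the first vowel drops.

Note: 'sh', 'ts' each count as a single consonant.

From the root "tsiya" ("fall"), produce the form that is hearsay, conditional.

tsiyakab

Attach mood conditional -ke (after vowel 'a') → tsiyake.
Attach evidentiality hearsay -b → tsiyakeb.
Apply vowel harmony: tsiyakeb → tsiyakab.
Vowel deletion: no change.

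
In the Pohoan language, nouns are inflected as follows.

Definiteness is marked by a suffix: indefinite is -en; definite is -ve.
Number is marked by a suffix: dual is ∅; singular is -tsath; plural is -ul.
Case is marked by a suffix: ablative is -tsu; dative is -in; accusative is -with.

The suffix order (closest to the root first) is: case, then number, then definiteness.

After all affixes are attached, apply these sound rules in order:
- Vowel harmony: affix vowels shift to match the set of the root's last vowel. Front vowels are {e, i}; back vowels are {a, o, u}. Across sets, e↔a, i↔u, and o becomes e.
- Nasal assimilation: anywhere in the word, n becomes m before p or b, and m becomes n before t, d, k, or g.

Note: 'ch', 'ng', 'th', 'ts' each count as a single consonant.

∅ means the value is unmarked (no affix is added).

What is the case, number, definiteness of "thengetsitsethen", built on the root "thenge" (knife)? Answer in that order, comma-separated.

Segment: thenge-tsu-tsath-en.
case: -tsu → ablative.
number: -tsath → singular.
definiteness: -en → indefinite.

ablative, singular, indefinite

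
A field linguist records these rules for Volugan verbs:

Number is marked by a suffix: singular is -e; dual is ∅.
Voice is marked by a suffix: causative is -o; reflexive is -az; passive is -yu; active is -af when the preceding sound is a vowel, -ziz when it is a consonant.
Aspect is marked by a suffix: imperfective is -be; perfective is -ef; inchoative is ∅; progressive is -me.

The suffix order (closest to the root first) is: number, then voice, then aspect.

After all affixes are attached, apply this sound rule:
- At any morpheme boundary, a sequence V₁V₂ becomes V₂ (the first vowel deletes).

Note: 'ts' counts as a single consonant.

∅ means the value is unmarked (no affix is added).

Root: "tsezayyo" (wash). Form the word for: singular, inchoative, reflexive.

tsezayyaz

Attach number singular -e → tsezayyoe.
Attach voice reflexive -az → tsezayyoeaz.
aspect = inchoative: zero marking, form stays tsezayyoeaz.
Apply vowel deletion: tsezayyoeaz → tsezayyaz.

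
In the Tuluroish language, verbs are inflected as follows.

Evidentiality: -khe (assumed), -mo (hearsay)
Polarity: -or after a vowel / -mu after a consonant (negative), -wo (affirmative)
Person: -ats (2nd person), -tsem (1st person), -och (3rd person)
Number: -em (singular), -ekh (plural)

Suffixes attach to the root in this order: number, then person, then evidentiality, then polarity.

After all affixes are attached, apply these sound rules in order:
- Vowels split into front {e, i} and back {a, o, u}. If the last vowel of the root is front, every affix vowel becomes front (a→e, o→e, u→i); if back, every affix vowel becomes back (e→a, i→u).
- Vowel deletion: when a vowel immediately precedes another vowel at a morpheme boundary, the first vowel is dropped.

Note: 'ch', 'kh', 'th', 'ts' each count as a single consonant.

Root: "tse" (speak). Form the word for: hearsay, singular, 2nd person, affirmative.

Attach number singular -em → tseem.
Attach person 2nd person -ats → tseemats.
Attach evidentiality hearsay -mo → tseematsmo.
Attach polarity affirmative -wo → tseematsmowo.
Apply vowel harmony: tseematsmowo → tseemetsmewe.
Apply vowel deletion: tseemetsmewe → tsemetsmewe.

tsemetsmewe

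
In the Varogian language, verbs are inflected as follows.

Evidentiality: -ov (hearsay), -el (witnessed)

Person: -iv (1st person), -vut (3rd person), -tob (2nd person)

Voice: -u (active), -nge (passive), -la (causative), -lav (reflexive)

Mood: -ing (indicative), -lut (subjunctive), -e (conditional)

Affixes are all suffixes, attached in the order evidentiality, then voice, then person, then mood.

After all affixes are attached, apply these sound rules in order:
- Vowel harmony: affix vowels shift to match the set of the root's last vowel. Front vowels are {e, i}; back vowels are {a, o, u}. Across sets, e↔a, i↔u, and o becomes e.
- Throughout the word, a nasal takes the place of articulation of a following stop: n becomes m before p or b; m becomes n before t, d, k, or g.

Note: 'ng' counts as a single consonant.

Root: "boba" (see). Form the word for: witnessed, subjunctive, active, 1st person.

Attach evidentiality witnessed -el → bobael.
Attach voice active -u → bobaelu.
Attach person 1st person -iv → bobaeluiv.
Attach mood subjunctive -lut → bobaeluivlut.
Apply vowel harmony: bobaeluivlut → bobaaluuvlut.
Nasal assimilation: no change.

bobaaluuvlut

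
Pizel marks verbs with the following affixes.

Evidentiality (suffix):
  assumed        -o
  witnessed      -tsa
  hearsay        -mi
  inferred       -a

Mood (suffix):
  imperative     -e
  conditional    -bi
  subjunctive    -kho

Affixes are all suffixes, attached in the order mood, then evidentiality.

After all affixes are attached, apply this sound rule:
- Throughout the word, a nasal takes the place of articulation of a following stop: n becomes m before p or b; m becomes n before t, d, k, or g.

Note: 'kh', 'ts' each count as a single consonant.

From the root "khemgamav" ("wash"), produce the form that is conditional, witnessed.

Attach mood conditional -bi → khemgamavbi.
Attach evidentiality witnessed -tsa → khemgamavbitsa.
Apply nasal assimilation: khemgamavbitsa → khengamavbitsa.

khengamavbitsa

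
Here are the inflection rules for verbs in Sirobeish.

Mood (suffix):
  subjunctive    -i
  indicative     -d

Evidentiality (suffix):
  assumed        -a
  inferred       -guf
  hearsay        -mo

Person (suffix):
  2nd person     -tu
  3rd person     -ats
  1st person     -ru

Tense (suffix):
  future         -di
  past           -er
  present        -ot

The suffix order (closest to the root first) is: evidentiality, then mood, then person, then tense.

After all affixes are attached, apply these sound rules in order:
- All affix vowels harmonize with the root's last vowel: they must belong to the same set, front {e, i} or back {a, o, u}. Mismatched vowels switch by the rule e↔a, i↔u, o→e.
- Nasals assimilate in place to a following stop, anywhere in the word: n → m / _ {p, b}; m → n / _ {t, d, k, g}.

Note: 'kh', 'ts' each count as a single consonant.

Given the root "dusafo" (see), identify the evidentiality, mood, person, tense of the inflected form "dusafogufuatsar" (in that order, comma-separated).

inferred, subjunctive, 3rd person, past

Segment: dusafo-guf-i-ats-er.
evidentiality: -guf → inferred.
mood: -i → subjunctive.
person: -ats → 3rd person.
tense: -er → past.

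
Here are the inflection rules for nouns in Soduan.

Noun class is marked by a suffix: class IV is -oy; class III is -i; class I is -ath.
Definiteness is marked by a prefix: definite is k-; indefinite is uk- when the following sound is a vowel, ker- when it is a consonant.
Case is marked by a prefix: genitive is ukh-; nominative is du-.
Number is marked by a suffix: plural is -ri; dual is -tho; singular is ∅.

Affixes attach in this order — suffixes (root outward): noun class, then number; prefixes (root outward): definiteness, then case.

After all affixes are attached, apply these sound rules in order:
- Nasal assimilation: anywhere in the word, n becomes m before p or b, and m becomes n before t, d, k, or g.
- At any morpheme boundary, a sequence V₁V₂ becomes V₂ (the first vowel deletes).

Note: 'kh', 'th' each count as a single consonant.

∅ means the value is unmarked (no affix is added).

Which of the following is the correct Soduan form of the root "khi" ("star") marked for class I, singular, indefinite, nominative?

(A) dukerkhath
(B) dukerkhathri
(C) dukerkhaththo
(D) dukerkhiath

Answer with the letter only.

Attach noun class class I -ath → khiath.
Attach definiteness indefinite ker- (before consonant 'kh') → kerkhiath.
number = singular: zero marking, form stays kerkhiath.
Attach case nominative du- → dukerkhiath.
Nasal assimilation: no change.
Apply vowel deletion: dukerkhiath → dukerkhath.
So the correct form is dukerkhath, option (A).
(B) dukerkhathri is wrong: it uses plural instead of singular for number.
(C) dukerkhaththo is wrong: it uses dual instead of singular for number.
(D) dukerkhiath is wrong: it fails to apply the sound rule(s).

A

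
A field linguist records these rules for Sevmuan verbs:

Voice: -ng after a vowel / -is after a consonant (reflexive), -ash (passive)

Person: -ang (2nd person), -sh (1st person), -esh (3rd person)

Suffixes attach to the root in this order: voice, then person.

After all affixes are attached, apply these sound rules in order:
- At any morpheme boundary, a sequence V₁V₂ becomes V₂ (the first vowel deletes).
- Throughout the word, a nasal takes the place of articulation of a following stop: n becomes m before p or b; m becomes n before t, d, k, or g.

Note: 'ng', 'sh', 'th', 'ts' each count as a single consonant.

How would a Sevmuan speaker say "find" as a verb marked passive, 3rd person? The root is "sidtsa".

sidtsashesh

Attach voice passive -ash → sidtsaash.
Attach person 3rd person -esh → sidtsaashesh.
Apply vowel deletion: sidtsaashesh → sidtsashesh.
Nasal assimilation: no change.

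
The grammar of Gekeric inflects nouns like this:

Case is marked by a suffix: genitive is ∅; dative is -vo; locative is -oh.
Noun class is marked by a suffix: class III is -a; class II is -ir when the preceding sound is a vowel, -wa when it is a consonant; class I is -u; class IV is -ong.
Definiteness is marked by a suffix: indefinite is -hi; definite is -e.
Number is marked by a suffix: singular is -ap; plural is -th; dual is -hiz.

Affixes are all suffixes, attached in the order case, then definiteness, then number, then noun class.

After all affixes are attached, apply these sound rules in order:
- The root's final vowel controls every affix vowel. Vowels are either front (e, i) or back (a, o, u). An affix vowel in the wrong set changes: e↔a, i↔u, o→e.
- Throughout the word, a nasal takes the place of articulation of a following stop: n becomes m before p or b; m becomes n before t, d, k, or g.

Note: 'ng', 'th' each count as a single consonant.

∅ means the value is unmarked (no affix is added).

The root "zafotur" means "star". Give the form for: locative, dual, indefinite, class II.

zafoturohhuhuzwa

Attach case locative -oh → zafoturoh.
Attach definiteness indefinite -hi → zafoturohhi.
Attach number dual -hiz → zafoturohhihiz.
Attach noun class class II -wa (after consonant 'z') → zafoturohhihizwa.
Apply vowel harmony: zafoturohhihizwa → zafoturohhuhuzwa.
Nasal assimilation: no change.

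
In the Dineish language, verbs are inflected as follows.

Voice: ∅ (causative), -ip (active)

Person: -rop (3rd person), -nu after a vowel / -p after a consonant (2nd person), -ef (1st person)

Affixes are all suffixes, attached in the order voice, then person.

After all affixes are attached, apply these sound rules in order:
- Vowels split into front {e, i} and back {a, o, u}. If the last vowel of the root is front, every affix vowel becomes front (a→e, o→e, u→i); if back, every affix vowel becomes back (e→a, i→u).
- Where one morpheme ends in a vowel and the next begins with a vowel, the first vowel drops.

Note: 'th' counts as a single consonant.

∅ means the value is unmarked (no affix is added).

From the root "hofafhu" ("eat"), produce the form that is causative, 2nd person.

hofafhunu

voice = causative: zero marking, form stays hofafhu.
Attach person 2nd person -nu (after vowel 'u') → hofafhunu.
Vowel harmony: no change.
Vowel deletion: no change.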